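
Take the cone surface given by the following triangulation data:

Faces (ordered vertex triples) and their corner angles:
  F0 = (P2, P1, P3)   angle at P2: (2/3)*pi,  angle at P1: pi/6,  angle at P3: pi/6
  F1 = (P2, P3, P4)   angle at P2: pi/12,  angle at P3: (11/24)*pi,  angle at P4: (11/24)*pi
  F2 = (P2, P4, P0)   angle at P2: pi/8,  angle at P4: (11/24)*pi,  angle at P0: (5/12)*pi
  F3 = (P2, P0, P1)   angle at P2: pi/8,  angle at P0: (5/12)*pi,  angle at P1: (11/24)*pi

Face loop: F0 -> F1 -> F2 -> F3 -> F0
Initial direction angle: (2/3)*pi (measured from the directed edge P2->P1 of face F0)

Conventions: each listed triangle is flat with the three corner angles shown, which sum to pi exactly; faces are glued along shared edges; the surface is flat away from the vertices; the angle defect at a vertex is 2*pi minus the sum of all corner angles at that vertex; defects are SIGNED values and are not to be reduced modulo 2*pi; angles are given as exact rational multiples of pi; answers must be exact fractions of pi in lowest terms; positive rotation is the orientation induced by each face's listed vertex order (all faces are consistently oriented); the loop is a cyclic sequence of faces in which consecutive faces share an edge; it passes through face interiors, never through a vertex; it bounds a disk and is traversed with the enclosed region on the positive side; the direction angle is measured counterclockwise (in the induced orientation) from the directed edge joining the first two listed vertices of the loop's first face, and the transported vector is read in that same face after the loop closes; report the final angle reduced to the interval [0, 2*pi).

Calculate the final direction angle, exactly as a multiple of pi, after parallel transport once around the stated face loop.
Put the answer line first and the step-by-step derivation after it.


Answer: final direction angle = (5/3)*pi

enclosed vertex P2: corner angles sum to pi, defect = 2*pi - pi = pi
transport around the loop rotates by the sum of enclosed defects; add to the initial angle mod 2*pi
final angle = (2/3)*pi + pi = (5/3)*pi (mod 2*pi)


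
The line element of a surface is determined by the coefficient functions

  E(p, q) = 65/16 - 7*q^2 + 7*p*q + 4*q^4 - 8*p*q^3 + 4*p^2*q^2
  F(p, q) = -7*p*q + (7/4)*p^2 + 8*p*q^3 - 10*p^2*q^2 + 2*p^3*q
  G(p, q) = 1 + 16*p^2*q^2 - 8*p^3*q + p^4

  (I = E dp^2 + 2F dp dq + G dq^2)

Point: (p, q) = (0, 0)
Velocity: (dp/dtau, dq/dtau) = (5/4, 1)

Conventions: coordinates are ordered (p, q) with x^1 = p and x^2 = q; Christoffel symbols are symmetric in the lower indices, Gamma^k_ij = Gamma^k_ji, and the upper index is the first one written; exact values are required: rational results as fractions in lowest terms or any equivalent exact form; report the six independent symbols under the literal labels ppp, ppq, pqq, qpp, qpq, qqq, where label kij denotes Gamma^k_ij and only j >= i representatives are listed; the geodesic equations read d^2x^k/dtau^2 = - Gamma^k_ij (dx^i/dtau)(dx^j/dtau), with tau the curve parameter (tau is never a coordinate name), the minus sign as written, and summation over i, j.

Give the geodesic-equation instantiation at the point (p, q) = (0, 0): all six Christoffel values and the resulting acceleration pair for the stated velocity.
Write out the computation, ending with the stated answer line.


E = 65/16, F = 0, G = 1 at the point
E_p = 0, E_q = 0, F_p = 0, F_q = 0, G_p = 0, G_q = 0
EG - F^2 = 65/16;  g^inv = (16/65) * [[1, 0], [0, 65/16]]
first-kind symbols [ij,l] = (1/2)(d_i g_jl + d_j g_il - d_l g_ij): [pp,p] = E_p/2 = 0, [pp,q] = F_p - E_q/2 = 0, [pq,p] = E_q/2 = 0, [pq,q] = G_p/2 = 0, [qq,p] = F_q - G_p/2 = 0, [qq,q] = G_q/2 = 0
Gamma^p_ij = (G*[ij,p] - F*[ij,q])/(EG - F^2), Gamma^q_ij = (E*[ij,q] - F*[ij,p])/(EG - F^2)
Gamma_ppp = 0, Gamma_ppq = 0, Gamma_pqq = 0, Gamma_qpp = 0, Gamma_qpq = 0, Gamma_qqq = 0
d^2p/dtau^2 = -(Gamma_ppp*(5/4)^2 + 2*Gamma_ppq*(5/4)*(1) + Gamma_pqq*(1)^2) = 0
d^2q/dtau^2 = -(Gamma_qpp*(5/4)^2 + 2*Gamma_qpq*(5/4)*(1) + Gamma_qqq*(1)^2) = 0

Answer: Gamma_ppp = 0, Gamma_ppq = 0, Gamma_pqq = 0, Gamma_qpp = 0, Gamma_qpq = 0, Gamma_qqq = 0; accelerations (d^2p/dtau^2, d^2q/dtau^2) = (0, 0)


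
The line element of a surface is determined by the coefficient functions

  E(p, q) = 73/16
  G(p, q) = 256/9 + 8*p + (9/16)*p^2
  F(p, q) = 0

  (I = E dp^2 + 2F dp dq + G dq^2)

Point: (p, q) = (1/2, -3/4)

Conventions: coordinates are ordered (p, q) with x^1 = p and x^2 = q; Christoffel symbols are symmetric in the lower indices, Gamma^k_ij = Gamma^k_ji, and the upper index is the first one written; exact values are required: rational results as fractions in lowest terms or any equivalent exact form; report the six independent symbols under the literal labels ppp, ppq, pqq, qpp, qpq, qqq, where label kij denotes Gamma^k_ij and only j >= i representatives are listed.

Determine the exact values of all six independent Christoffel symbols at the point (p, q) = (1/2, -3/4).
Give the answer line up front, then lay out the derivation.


Answer: Gamma_ppp = 0, Gamma_ppq = 0, Gamma_pqq = -137/146, Gamma_qpp = 0, Gamma_qpq = 18/137, Gamma_qqq = 0

E = 73/16, F = 0, G = 18769/576 at the point
E_p = 0, E_q = 0, F_p = 0, F_q = 0, G_p = 137/16, G_q = 0
EG - F^2 = 1370137/9216;  g^inv = (9216/1370137) * [[18769/576, 0], [0, 73/16]]
first-kind symbols [ij,l] = (1/2)(d_i g_jl + d_j g_il - d_l g_ij): [pp,p] = E_p/2 = 0, [pp,q] = F_p - E_q/2 = 0, [pq,p] = E_q/2 = 0, [pq,q] = G_p/2 = 137/32, [qq,p] = F_q - G_p/2 = -137/32, [qq,q] = G_q/2 = 0
Gamma^p_ij = (G*[ij,p] - F*[ij,q])/(EG - F^2), Gamma^q_ij = (E*[ij,q] - F*[ij,p])/(EG - F^2)


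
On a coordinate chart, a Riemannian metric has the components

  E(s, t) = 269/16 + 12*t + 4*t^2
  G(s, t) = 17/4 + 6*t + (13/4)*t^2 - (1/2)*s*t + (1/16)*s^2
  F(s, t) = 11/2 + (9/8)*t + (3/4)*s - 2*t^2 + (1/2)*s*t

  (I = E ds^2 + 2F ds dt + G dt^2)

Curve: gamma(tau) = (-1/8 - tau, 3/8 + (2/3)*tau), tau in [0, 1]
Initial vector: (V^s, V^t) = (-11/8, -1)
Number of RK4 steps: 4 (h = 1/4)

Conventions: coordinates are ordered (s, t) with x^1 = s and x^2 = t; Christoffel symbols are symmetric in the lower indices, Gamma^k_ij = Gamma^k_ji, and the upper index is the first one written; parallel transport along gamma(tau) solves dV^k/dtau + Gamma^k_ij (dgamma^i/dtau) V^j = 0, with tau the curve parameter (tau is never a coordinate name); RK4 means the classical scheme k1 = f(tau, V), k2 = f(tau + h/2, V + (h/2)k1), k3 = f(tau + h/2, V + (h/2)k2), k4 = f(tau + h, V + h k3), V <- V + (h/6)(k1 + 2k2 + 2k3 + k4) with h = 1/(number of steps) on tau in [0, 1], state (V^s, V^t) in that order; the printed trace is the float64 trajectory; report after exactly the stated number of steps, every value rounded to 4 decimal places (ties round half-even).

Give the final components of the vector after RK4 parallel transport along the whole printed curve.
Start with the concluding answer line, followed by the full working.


Answer: V^s = -1.3867, V^t = 0.2306

gamma'(tau) = (-1, 2/3); f(tau, V)^k = -Gamma^k_ij(gamma(tau)) gamma'^i(tau) V^j; h = 1/4; intermediate values shown to 6 dp
curve data and Christoffel symbols at the stage parameters:
  tau = 0.000000: gamma = (-0.125000, 0.375000), gamma' = (-1.000000, 0.666667); Gamma_sss = 0.296599, Gamma_sst = 0.433037, Gamma_stt = -0.211274, Gamma_tss = -1.174649, Gamma_tst = -0.357149, Gamma_ttt = 0.775908
  tau = 0.125000: gamma = (-0.250000, 0.458333), gamma' = (-1.000000, 0.666667); Gamma_sss = 0.243420, Gamma_sst = 0.407248, Gamma_stt = -0.197804, Gamma_tss = -1.053295, Gamma_tst = -0.298204, Gamma_ttt = 0.724500
  tau = 0.250000: gamma = (-0.375000, 0.541667), gamma' = (-1.000000, 0.666667); Gamma_sss = 0.200392, Gamma_sst = 0.386050, Gamma_stt = -0.186138, Gamma_tss = -0.954681, Gamma_tst = -0.250243, Gamma_ttt = 0.678530
  tau = 0.375000: gamma = (-0.500000, 0.625000), gamma' = (-1.000000, 0.666667); Gamma_sss = 0.165053, Gamma_sst = 0.368317, Gamma_stt = -0.176012, Gamma_tss = -0.873250, Gamma_tst = -0.210646, Gamma_ttt = 0.637306
  tau = 0.500000: gamma = (-0.625000, 0.708333), gamma' = (-1.000000, 0.666667); Gamma_sss = 0.135651, Gamma_sst = 0.353251, Gamma_stt = -0.167193, Gamma_tss = -0.805058, Gamma_tst = -0.177544, Gamma_ttt = 0.600205
  tau = 0.625000: gamma = (-0.750000, 0.791667), gamma' = (-1.000000, 0.666667); Gamma_sss = 0.110916, Gamma_sst = 0.340273, Gamma_stt = -0.159477, Gamma_tss = -0.747239, Gamma_tst = -0.149566, Gamma_ttt = 0.566687
  tau = 0.750000: gamma = (-0.875000, 0.875000), gamma' = (-1.000000, 0.666667); Gamma_sss = 0.089901, Gamma_sst = 0.328954, Gamma_stt = -0.152696, Gamma_tss = -0.697674, Gamma_tst = -0.125694, Gamma_ttt = 0.536290
  tau = 0.875000: gamma = (-1.000000, 0.958333), gamma' = (-1.000000, 0.666667); Gamma_sss = 0.071895, Gamma_sst = 0.318971, Gamma_stt = -0.146708, Gamma_tss = -0.654766, Gamma_tst = -0.105154, Gamma_ttt = 0.508620
  tau = 1.000000: gamma = (-1.125000, 1.041667), gamma' = (-1.000000, 0.666667); Gamma_sss = 0.056350, Gamma_sst = 0.310079, Gamma_stt = -0.141394, Gamma_tss = -0.617291, Gamma_tst = -0.087350, Gamma_ttt = 0.483343
step 0: V^s = -1.3750, V^t = -1.0000
step 1: k1 = (-0.584759, 2.162176), k2 = (-0.352749, 1.807452), k3 = (-0.377468, 1.817310), k4 = (-0.194654, 1.541032); V <- V + (h/6)(k1 + 2k2 + 2k3 + k4): V^s = -1.4683, V^t = -0.5436
step 2: k1 = (-0.193675, 1.538781), k2 = (-0.050469, 1.317009), k3 = (-0.065373, 1.321509), k4 = (0.049139, 1.142712); V <- V + (h/6)(k1 + 2k2 + 2k3 + k4): V^s = -1.4840, V^t = -0.2120
step 3: k1 = (0.049643, 1.141544), k2 = (0.140360, 0.993482), k3 = (0.130780, 0.995899), k4 = (0.203715, 0.873074); V <- V + (h/6)(k1 + 2k2 + 2k3 + k4): V^s = -1.4509, V^t = 0.0377
step 4: k1 = (0.203979, 0.872432), k2 = (0.261783, 0.768162), k3 = (0.255334, 0.769727), k4 = (0.301613, 0.681169); V <- V + (h/6)(k1 + 2k2 + 2k3 + k4): V^s = -1.3867, V^t = 0.2306


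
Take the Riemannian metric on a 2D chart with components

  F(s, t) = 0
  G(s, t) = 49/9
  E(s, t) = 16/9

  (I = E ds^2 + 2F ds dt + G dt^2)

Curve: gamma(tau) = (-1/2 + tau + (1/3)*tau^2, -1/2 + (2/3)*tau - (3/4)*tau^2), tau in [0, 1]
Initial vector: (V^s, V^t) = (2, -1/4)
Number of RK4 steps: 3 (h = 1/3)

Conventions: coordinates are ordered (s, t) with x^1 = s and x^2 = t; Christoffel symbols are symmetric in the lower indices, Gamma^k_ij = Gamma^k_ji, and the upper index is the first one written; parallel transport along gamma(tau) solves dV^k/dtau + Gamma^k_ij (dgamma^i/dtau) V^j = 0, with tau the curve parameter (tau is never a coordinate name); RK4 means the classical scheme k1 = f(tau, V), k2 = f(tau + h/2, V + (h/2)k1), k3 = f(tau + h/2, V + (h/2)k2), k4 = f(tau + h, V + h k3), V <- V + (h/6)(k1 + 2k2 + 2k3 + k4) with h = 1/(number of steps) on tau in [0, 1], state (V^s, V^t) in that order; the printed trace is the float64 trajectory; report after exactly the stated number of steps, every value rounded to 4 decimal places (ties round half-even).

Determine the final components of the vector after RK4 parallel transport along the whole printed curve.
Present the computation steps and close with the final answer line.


gamma'(tau) = (1 + (2/3)*tau, 2/3 - (3/2)*tau); f(tau, V)^k = -Gamma^k_ij(gamma(tau)) gamma'^i(tau) V^j; h = 1/3; intermediate values shown to 6 dp
curve data and Christoffel symbols at the stage parameters:
  tau = 0.000000: gamma = (-0.500000, -0.500000), gamma' = (1.000000, 0.666667); Gamma_sss = 0.000000, Gamma_sst = 0.000000, Gamma_stt = 0.000000, Gamma_tss = 0.000000, Gamma_tst = 0.000000, Gamma_ttt = 0.000000
  tau = 0.166667: gamma = (-0.324074, -0.409722), gamma' = (1.111111, 0.416667); Gamma_sss = 0.000000, Gamma_sst = 0.000000, Gamma_stt = 0.000000, Gamma_tss = 0.000000, Gamma_tst = 0.000000, Gamma_ttt = 0.000000
  tau = 0.333333: gamma = (-0.129630, -0.361111), gamma' = (1.222222, 0.166667); Gamma_sss = 0.000000, Gamma_sst = 0.000000, Gamma_stt = 0.000000, Gamma_tss = 0.000000, Gamma_tst = 0.000000, Gamma_ttt = 0.000000
  tau = 0.500000: gamma = (0.083333, -0.354167), gamma' = (1.333333, -0.083333); Gamma_sss = 0.000000, Gamma_sst = 0.000000, Gamma_stt = 0.000000, Gamma_tss = 0.000000, Gamma_tst = 0.000000, Gamma_ttt = 0.000000
  tau = 0.666667: gamma = (0.314815, -0.388889), gamma' = (1.444444, -0.333333); Gamma_sss = 0.000000, Gamma_sst = 0.000000, Gamma_stt = 0.000000, Gamma_tss = 0.000000, Gamma_tst = 0.000000, Gamma_ttt = 0.000000
  tau = 0.833333: gamma = (0.564815, -0.465278), gamma' = (1.555556, -0.583333); Gamma_sss = 0.000000, Gamma_sst = 0.000000, Gamma_stt = 0.000000, Gamma_tss = 0.000000, Gamma_tst = 0.000000, Gamma_ttt = 0.000000
  tau = 1.000000: gamma = (0.833333, -0.583333), gamma' = (1.666667, -0.833333); Gamma_sss = 0.000000, Gamma_sst = 0.000000, Gamma_stt = 0.000000, Gamma_tss = 0.000000, Gamma_tst = 0.000000, Gamma_ttt = 0.000000
step 0: V^s = 2.0000, V^t = -0.2500
step 1: k1 = (0.000000, 0.000000), k2 = (0.000000, 0.000000), k3 = (0.000000, 0.000000), k4 = (0.000000, 0.000000); V <- V + (h/6)(k1 + 2k2 + 2k3 + k4): V^s = 2.0000, V^t = -0.2500
step 2: k1 = (0.000000, 0.000000), k2 = (0.000000, 0.000000), k3 = (0.000000, 0.000000), k4 = (0.000000, 0.000000); V <- V + (h/6)(k1 + 2k2 + 2k3 + k4): V^s = 2.0000, V^t = -0.2500
step 3: k1 = (0.000000, 0.000000), k2 = (0.000000, 0.000000), k3 = (0.000000, 0.000000), k4 = (0.000000, 0.000000); V <- V + (h/6)(k1 + 2k2 + 2k3 + k4): V^s = 2.0000, V^t = -0.2500

Answer: V^s = 2.0000, V^t = -0.2500


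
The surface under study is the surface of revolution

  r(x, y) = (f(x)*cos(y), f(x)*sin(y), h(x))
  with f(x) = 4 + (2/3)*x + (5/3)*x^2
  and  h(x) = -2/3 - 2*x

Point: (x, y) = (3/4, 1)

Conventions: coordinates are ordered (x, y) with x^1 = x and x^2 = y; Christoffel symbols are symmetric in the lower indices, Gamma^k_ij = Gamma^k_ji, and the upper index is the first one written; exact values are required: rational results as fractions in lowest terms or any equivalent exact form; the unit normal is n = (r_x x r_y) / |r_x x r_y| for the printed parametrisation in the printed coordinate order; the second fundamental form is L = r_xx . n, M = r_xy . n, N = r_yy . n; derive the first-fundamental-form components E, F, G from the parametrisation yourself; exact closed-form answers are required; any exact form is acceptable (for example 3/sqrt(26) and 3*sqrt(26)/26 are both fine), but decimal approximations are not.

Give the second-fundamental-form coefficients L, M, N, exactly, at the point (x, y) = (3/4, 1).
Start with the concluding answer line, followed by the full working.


Answer: L = 8*sqrt(505)/101, M = 0, N = -261*sqrt(505)/2020

f = 87/16, f' = 19/6, f'' = 10/3, h' = -2, h'' = 0
E = 505/36, F = 0, G = 7569/256; answer radicand W^2 = 505/36
unnormalised second-form numerators: l = 20/3, m = 0, n = -87/8; L = l/sqrt(505/36), and similarly M = m/sqrt(W^2), N = n/sqrt(W^2)


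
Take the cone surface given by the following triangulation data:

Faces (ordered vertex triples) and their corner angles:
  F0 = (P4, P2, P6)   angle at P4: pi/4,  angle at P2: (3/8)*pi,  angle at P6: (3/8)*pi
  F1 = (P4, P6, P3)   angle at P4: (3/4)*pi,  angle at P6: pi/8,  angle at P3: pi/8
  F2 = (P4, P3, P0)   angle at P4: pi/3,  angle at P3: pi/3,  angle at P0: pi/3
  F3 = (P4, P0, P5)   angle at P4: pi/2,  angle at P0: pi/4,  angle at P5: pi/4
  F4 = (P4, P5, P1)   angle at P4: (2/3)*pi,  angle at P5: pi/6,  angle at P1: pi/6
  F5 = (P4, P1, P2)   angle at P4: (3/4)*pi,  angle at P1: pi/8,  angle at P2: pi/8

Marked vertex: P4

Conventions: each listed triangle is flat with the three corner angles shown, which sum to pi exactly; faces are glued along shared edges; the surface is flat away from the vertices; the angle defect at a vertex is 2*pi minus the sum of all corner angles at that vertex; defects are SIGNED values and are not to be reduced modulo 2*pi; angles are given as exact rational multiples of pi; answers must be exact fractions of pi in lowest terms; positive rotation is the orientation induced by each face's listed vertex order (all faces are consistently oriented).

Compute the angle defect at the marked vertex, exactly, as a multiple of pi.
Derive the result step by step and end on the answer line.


Sum of corner angles at P4: (13/4)*pi
defect = 2*pi - (13/4)*pi

Answer: defect(P4) = (-5/4)*pi


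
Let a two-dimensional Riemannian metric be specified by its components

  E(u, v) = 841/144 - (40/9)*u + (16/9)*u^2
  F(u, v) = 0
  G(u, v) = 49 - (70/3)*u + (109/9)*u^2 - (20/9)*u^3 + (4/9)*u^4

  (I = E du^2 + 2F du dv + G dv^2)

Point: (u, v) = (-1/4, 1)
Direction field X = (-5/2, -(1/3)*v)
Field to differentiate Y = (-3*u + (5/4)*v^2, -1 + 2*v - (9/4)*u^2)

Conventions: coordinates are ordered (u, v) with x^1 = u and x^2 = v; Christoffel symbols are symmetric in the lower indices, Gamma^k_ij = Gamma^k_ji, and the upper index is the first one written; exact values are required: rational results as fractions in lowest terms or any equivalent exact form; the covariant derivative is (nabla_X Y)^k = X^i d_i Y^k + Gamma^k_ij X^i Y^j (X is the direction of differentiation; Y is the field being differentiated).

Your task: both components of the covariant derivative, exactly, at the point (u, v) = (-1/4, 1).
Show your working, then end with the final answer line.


E = 113/16, F = 0, G = 32041/576 at the point
E_u = -16/3, E_v = 0, F_u = 0, F_v = 0, G_u = -179/6, G_v = 0
EG - F^2 = 3620633/9216;  g^inv = (9216/3620633) * [[32041/576, 0], [0, 113/16]]
first-kind symbols [ij,l] = (1/2)(d_i g_jl + d_j g_il - d_l g_ij): [uu,u] = E_u/2 = -8/3, [uu,v] = F_u - E_v/2 = 0, [uv,u] = E_v/2 = 0, [uv,v] = G_u/2 = -179/12, [vv,u] = F_v - G_u/2 = 179/12, [vv,v] = G_v/2 = 0
Gamma^u_ij = (G*[ij,u] - F*[ij,v])/(EG - F^2), Gamma^v_ij = (E*[ij,v] - F*[ij,u])/(EG - F^2)
Gamma_uuu = -128/339, Gamma_uuv = 0, Gamma_uvv = 716/339, Gamma_vuu = 0, Gamma_vuv = -48/179, Gamma_vvv = 0
X = (-5/2, -1/3), Y = (2, 55/64) at the point

Answer: (nabla_X Y)^u = 129355/16272, (nabla_X Y)^v = -23407/8592


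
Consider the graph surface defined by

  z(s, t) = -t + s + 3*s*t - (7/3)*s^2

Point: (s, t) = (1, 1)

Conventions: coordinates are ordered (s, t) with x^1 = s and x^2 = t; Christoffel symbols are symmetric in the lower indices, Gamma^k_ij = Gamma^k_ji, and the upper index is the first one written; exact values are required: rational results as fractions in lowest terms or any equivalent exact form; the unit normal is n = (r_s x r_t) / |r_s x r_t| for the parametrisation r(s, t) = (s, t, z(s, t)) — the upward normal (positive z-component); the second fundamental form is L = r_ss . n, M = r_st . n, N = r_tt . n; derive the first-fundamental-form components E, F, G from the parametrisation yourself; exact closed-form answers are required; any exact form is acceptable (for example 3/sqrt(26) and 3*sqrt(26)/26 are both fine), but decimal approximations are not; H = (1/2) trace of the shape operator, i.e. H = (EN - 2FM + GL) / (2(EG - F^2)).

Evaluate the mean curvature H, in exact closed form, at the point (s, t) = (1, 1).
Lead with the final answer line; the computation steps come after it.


Answer: H = -207/343

z_s = -2/3, z_t = 2, z_ss = -14/3, z_st = 3, z_tt = 0
E = 13/9, F = -4/3, G = 5; answer radicand W^2 = 49/9
unnormalised second-form numerators: l = -14/3, m = 3, n = 0; L = l/sqrt(49/9), and similarly M = m/sqrt(W^2), N = n/sqrt(W^2)
H = (E*n - 2*F*m + G*l) / (2*(EG - F^2)*sqrt(W^2)); E*n - 2*F*m + G*l = -46/3, EG - F^2 = 49/9, so H = (-69/49)/sqrt(49/9)


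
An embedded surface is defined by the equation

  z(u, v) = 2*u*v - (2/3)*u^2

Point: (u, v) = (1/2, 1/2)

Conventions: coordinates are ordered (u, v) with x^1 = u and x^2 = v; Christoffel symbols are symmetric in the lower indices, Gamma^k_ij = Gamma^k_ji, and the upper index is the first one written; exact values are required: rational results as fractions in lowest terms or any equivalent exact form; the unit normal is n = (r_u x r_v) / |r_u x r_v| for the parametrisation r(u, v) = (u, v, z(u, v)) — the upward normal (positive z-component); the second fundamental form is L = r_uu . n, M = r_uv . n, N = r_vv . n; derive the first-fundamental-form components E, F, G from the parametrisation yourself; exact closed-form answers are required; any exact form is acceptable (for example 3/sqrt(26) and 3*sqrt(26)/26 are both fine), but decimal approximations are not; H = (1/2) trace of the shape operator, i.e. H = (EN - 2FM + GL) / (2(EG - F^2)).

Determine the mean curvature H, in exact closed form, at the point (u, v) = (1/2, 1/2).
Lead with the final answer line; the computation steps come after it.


Answer: H = -54*sqrt(19)/361

z_u = 1/3, z_v = 1, z_uu = -4/3, z_uv = 2, z_vv = 0
E = 10/9, F = 1/3, G = 2; answer radicand W^2 = 19/9
unnormalised second-form numerators: l = -4/3, m = 2, n = 0; L = l/sqrt(19/9), and similarly M = m/sqrt(W^2), N = n/sqrt(W^2)
H = (E*n - 2*F*m + G*l) / (2*(EG - F^2)*sqrt(W^2)); E*n - 2*F*m + G*l = -4, EG - F^2 = 19/9, so H = (-18/19)/sqrt(19/9)


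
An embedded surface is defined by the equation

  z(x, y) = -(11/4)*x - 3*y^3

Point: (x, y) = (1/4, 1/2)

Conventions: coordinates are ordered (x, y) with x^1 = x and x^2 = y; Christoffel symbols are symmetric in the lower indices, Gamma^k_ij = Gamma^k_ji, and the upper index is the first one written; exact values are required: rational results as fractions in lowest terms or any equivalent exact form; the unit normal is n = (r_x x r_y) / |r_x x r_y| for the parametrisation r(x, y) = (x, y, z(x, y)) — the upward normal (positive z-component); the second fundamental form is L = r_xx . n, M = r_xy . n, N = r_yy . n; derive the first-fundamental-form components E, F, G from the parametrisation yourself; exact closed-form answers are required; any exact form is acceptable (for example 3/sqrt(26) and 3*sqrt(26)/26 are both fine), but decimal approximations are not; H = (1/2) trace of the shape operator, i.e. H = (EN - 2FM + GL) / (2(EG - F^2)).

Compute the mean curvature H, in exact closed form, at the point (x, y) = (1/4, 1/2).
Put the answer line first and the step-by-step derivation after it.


Answer: H = -1233*sqrt(218)/23762

z_x = -11/4, z_y = -9/4, z_xx = 0, z_xy = 0, z_yy = -9
E = 137/16, F = 99/16, G = 97/16; answer radicand W^2 = 109/8
unnormalised second-form numerators: l = 0, m = 0, n = -9; L = l/sqrt(109/8), and similarly M = m/sqrt(W^2), N = n/sqrt(W^2)
H = (E*n - 2*F*m + G*l) / (2*(EG - F^2)*sqrt(W^2)); E*n - 2*F*m + G*l = -1233/16, EG - F^2 = 109/8, so H = (-1233/436)/sqrt(109/8)


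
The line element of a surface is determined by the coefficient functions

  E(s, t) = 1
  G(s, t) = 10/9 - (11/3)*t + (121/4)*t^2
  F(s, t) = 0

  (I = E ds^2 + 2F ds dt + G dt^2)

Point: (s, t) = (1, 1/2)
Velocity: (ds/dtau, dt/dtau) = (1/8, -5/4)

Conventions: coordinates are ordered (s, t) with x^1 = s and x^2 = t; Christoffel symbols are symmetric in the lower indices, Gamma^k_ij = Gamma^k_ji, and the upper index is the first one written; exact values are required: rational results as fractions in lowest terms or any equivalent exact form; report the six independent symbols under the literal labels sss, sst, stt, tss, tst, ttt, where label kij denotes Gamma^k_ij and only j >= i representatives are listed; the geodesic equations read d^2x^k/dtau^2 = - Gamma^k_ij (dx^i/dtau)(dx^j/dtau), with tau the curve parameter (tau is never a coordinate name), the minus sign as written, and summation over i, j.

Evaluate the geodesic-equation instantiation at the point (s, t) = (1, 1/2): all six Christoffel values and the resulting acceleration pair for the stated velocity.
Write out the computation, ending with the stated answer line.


E = 1, F = 0, G = 985/144 at the point
E_s = 0, E_t = 0, F_s = 0, F_t = 0, G_s = 0, G_t = 319/12
EG - F^2 = 985/144;  g^inv = (144/985) * [[985/144, 0], [0, 1]]
first-kind symbols [ij,l] = (1/2)(d_i g_jl + d_j g_il - d_l g_ij): [ss,s] = E_s/2 = 0, [ss,t] = F_s - E_t/2 = 0, [st,s] = E_t/2 = 0, [st,t] = G_s/2 = 0, [tt,s] = F_t - G_s/2 = 0, [tt,t] = G_t/2 = 319/24
Gamma^s_ij = (G*[ij,s] - F*[ij,t])/(EG - F^2), Gamma^t_ij = (E*[ij,t] - F*[ij,s])/(EG - F^2)
Gamma_sss = 0, Gamma_sst = 0, Gamma_stt = 0, Gamma_tss = 0, Gamma_tst = 0, Gamma_ttt = 1914/985
d^2s/dtau^2 = -(Gamma_sss*(1/8)^2 + 2*Gamma_sst*(1/8)*(-5/4) + Gamma_stt*(-5/4)^2) = 0
d^2t/dtau^2 = -(Gamma_tss*(1/8)^2 + 2*Gamma_tst*(1/8)*(-5/4) + Gamma_ttt*(-5/4)^2) = -4785/1576

Answer: Gamma_sss = 0, Gamma_sst = 0, Gamma_stt = 0, Gamma_tss = 0, Gamma_tst = 0, Gamma_ttt = 1914/985; accelerations (d^2s/dtau^2, d^2t/dtau^2) = (0, -4785/1576)


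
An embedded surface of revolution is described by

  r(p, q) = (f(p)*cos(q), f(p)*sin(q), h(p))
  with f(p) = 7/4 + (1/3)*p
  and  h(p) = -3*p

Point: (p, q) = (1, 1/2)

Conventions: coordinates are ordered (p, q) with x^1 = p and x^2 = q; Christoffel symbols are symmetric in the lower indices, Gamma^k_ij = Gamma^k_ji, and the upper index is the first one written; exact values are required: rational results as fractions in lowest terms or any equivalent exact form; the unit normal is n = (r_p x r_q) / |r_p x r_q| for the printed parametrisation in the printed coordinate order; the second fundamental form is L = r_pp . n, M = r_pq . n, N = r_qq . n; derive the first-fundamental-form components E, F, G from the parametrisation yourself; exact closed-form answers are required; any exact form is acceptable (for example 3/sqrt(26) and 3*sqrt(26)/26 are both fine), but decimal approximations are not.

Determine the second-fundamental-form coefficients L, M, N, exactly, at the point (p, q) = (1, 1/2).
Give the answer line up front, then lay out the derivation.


Answer: L = 0, M = 0, N = -75*sqrt(82)/328

f = 25/12, f' = 1/3, f'' = 0, h' = -3, h'' = 0
E = 82/9, F = 0, G = 625/144; answer radicand W^2 = 82/9
unnormalised second-form numerators: l = 0, m = 0, n = -25/4; L = l/sqrt(82/9), and similarly M = m/sqrt(W^2), N = n/sqrt(W^2)


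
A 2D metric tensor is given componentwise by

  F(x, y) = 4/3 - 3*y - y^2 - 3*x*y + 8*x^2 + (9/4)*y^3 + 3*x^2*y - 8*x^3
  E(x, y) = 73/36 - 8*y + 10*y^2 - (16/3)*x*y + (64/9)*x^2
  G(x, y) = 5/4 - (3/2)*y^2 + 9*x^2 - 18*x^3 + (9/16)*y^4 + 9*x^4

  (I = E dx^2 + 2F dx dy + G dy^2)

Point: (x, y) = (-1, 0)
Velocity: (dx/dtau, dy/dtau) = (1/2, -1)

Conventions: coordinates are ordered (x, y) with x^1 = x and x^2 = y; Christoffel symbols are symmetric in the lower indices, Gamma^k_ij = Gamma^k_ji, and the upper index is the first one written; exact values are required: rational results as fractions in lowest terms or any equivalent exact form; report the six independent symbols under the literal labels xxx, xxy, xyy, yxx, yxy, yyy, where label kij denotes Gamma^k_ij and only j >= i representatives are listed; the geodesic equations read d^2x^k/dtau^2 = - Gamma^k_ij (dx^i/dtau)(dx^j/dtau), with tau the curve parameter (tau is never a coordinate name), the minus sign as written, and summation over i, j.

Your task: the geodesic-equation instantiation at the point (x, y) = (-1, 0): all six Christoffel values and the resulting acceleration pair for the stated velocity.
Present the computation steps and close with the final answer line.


E = 329/36, F = 52/3, G = 149/4 at the point
E_x = -128/9, E_y = -8/3, F_x = -40, F_y = 3, G_x = -108, G_y = 0
EG - F^2 = 1919/48;  g^inv = (48/1919) * [[149/4, -52/3], [-52/3, 329/36]]
first-kind symbols [ij,l] = (1/2)(d_i g_jl + d_j g_il - d_l g_ij): [xx,x] = E_x/2 = -64/9, [xx,y] = F_x - E_y/2 = -116/3, [xy,x] = E_y/2 = -4/3, [xy,y] = G_x/2 = -54, [yy,x] = F_y - G_x/2 = 57, [yy,y] = G_y/2 = 0
Gamma^x_ij = (G*[ij,x] - F*[ij,y])/(EG - F^2), Gamma^y_ij = (E*[ij,y] - F*[ij,x])/(EG - F^2)
Gamma_xxx = 1024/101, Gamma_xxy = 42544/1919, Gamma_xyy = 5364/101, Gamma_yxx = -1744/303, Gamma_yxy = -67736/5757, Gamma_yyy = -2496/101
d^2x/dtau^2 = -(Gamma_xxx*(1/2)^2 + 2*Gamma_xxy*(1/2)*(-1) + Gamma_xyy*(-1)^2) = -636/19
d^2y/dtau^2 = -(Gamma_yxx*(1/2)^2 + 2*Gamma_yxy*(1/2)*(-1) + Gamma_yyy*(-1)^2) = 820/57

Answer: Gamma_xxx = 1024/101, Gamma_xxy = 42544/1919, Gamma_xyy = 5364/101, Gamma_yxx = -1744/303, Gamma_yxy = -67736/5757, Gamma_yyy = -2496/101; accelerations (d^2x/dtau^2, d^2y/dtau^2) = (-636/19, 820/57)


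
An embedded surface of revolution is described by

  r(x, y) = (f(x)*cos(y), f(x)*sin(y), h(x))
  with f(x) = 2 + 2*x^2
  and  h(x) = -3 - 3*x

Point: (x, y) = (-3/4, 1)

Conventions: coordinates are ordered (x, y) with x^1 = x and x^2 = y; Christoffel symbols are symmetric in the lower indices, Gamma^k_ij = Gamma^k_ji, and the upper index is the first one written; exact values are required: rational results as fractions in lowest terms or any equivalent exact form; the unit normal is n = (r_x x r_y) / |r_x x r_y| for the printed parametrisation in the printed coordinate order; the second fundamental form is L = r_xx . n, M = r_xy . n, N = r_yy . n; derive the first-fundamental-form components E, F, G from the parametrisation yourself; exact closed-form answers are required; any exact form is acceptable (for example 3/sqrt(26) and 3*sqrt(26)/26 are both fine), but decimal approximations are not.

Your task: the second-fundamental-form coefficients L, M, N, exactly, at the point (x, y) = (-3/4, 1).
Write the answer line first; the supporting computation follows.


Answer: L = 2*sqrt(2), M = 0, N = -25*sqrt(2)/16

f = 25/8, f' = -3, f'' = 4, h' = -3, h'' = 0
E = 18, F = 0, G = 625/64; answer radicand W^2 = 18
unnormalised second-form numerators: l = 12, m = 0, n = -75/8; L = l/sqrt(18), and similarly M = m/sqrt(W^2), N = n/sqrt(W^2)


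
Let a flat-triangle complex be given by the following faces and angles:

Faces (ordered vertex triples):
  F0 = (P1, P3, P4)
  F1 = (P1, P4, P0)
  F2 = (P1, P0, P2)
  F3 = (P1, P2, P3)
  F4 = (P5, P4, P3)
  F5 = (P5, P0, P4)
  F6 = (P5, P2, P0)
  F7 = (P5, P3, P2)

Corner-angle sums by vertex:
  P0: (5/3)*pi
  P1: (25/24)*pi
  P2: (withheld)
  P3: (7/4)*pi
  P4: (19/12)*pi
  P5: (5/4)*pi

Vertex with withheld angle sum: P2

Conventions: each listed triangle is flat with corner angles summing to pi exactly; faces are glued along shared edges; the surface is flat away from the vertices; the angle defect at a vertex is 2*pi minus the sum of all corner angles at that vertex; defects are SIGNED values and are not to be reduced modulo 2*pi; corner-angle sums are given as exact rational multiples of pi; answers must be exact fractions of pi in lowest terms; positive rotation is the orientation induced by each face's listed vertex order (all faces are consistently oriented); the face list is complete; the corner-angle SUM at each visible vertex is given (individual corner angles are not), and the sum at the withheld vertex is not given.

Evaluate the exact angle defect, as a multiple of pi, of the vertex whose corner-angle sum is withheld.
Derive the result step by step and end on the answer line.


V = 6, E = 12, F = 8; chi = V - E + F = 2
Gauss-Bonnet: total defect = 2*pi*chi = 4*pi; visible defects sum to (65/24)*pi

Answer: defect(P2) = (31/24)*pi


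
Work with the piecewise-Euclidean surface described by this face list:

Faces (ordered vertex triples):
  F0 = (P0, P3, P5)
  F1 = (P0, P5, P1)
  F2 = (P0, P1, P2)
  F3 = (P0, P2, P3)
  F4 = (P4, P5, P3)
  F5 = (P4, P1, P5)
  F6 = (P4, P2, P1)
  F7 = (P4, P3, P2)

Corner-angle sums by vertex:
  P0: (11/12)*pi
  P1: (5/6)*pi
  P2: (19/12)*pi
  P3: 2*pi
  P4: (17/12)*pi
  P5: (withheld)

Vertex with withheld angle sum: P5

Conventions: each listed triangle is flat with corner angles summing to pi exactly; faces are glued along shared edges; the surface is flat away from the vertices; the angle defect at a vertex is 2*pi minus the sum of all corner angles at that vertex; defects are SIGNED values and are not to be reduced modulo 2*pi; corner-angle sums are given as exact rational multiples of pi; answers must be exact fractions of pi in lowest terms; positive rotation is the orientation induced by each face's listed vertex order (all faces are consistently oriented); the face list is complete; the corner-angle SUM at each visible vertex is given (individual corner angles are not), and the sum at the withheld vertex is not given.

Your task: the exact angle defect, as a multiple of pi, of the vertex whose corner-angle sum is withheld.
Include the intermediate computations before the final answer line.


V = 6, E = 12, F = 8; chi = V - E + F = 2
Gauss-Bonnet: total defect = 2*pi*chi = 4*pi; visible defects sum to (13/4)*pi

Answer: defect(P5) = (3/4)*pi


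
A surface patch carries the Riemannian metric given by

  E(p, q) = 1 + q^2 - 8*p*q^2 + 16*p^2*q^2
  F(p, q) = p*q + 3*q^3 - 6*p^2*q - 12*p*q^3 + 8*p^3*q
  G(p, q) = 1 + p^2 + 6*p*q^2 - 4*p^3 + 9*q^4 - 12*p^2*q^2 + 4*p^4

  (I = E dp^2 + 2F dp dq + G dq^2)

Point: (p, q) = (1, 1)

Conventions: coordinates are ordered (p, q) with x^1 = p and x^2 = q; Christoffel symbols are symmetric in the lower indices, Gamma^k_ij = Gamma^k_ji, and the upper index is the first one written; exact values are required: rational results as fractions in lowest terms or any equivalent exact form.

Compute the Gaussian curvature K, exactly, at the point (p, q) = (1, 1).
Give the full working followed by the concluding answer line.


E = 10, F = -6, G = 5, EG - F^2 = 14 at the point
E_p = 24, E_q = 18, F_p = 1, F_q = -24, G_p = -12, G_q = 24
E_qq = 18, F_pq = -23, G_pp = 2
Apply the Brioschi formula K = (det M1 - det M2)/(EG - F^2)^2 over the derivative matrices of E, F, G.
M1 = [[-E_qq/2 + F_pq - G_pp/2, E_p/2, F_p - E_q/2], [F_q - G_p/2, E, F], [G_q/2, F, G]] = [[-33, 12, -8], [-18, 10, -6], [12, -6, 5]]; det M1 = -150
M2 = [[0, E_q/2, G_p/2], [E_q/2, E, F], [G_p/2, F, G]] = [[0, 9, -6], [9, 10, -6], [-6, -6, 5]]; det M2 = -117
det M1 - det M2 = -33; K = -33 / (14)^2 = -33/196

Answer: K = -33/196


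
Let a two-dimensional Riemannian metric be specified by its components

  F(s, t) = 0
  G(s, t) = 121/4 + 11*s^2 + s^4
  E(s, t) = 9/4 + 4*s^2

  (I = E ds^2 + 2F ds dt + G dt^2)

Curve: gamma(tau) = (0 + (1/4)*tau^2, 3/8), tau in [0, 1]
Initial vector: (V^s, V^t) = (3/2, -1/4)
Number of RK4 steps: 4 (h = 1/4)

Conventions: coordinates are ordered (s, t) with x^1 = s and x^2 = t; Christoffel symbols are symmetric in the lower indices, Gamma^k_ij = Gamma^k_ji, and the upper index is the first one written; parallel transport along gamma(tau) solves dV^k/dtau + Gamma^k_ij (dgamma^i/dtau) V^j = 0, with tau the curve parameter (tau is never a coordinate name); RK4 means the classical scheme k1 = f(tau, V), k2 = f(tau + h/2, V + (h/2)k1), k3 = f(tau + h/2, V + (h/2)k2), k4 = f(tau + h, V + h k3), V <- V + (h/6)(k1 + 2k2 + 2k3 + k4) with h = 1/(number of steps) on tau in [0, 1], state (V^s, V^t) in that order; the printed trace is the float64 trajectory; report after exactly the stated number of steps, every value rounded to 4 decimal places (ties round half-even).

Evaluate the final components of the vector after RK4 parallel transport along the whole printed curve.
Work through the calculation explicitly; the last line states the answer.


gamma'(tau) = ((1/2)*tau, 0); f(tau, V)^k = -Gamma^k_ij(gamma(tau)) gamma'^i(tau) V^j; h = 1/4; intermediate values shown to 6 dp
curve data and Christoffel symbols at the stage parameters:
  tau = 0.000000: gamma = (0.000000, 0.375000), gamma' = (0.000000, 0.000000); Gamma_sss = 0.000000, Gamma_sst = 0.000000, Gamma_stt = 0.000000, Gamma_tss = 0.000000, Gamma_tst = 0.000000, Gamma_ttt = 0.000000
  tau = 0.125000: gamma = (0.003906, 0.375000), gamma' = (0.062500, 0.000000); Gamma_sss = 0.006944, Gamma_sst = 0.000000, Gamma_stt = -0.019097, Gamma_tss = 0.000000, Gamma_tst = 0.001420, Gamma_ttt = 0.000000
  tau = 0.250000: gamma = (0.015625, 0.375000), gamma' = (0.125000, 0.000000); Gamma_sss = 0.027766, Gamma_sst = 0.000000, Gamma_stt = -0.076359, Gamma_tss = 0.000000, Gamma_tst = 0.005682, Gamma_ttt = 0.000000
  tau = 0.375000: gamma = (0.035156, 0.375000), gamma' = (0.187500, 0.000000); Gamma_sss = 0.062363, Gamma_sst = 0.000000, Gamma_stt = -0.171537, Gamma_tss = 0.000000, Gamma_tst = 0.012781, Gamma_ttt = 0.000000
  tau = 0.500000: gamma = (0.062500, 0.375000), gamma' = (0.250000, 0.000000); Gamma_sss = 0.110345, Gamma_sst = 0.000000, Gamma_stt = -0.303664, Gamma_tss = 0.000000, Gamma_tst = 0.022711, Gamma_ttt = 0.000000
  tau = 0.625000: gamma = (0.097656, 0.375000), gamma' = (0.312500, 0.000000); Gamma_sss = 0.170717, Gamma_sst = 0.000000, Gamma_stt = -0.470285, Gamma_tss = 0.000000, Gamma_tst = 0.035450, Gamma_ttt = 0.000000
  tau = 0.750000: gamma = (0.140625, 0.375000), gamma' = (0.375000, 0.000000); Gamma_sss = 0.241509, Gamma_sst = 0.000000, Gamma_stt = -0.666539, Gamma_tss = 0.000000, Gamma_tst = 0.050953, Gamma_ttt = 0.000000
  tau = 0.875000: gamma = (0.191406, 0.375000), gamma' = (0.437500, 0.000000); Gamma_sss = 0.319470, Gamma_sst = 0.000000, Gamma_stt = -0.884395, Gamma_tss = 0.000000, Gamma_tst = 0.069142, Gamma_ttt = 0.000000
  tau = 1.000000: gamma = (0.250000, 0.375000), gamma' = (0.500000, 0.000000); Gamma_sss = 0.400000, Gamma_sst = 0.000000, Gamma_stt = -1.112500, Gamma_tss = 0.000000, Gamma_tst = 0.089888, Gamma_ttt = 0.000000
step 0: V^s = 1.5000, V^t = -0.2500
step 1: k1 = (0.000000, 0.000000), k2 = (-0.000651, 0.000022), k3 = (-0.000651, 0.000022), k4 = (-0.005206, 0.000178); V <- V + (h/6)(k1 + 2k2 + 2k3 + k4): V^s = 1.4997, V^t = -0.2500
step 2: k1 = (-0.005205, 0.000178), k2 = (-0.017528, 0.000599), k3 = (-0.017510, 0.000599), k4 = (-0.041250, 0.001419); V <- V + (h/6)(k1 + 2k2 + 2k3 + k4): V^s = 1.4948, V^t = -0.2498
step 3: k1 = (-0.041236, 0.001418), k2 = (-0.079472, 0.002766), k3 = (-0.079217, 0.002764), k4 = (-0.133586, 0.004760); V <- V + (h/6)(k1 + 2k2 + 2k3 + k4): V^s = 1.4743, V^t = -0.2491
step 4: k1 = (-0.133522, 0.004760), k2 = (-0.203729, 0.007517), k3 = (-0.202502, 0.007507), k4 = (-0.284737, 0.011111); V <- V + (h/6)(k1 + 2k2 + 2k3 + k4): V^s = 1.4230, V^t = -0.2472

Answer: V^s = 1.4230, V^t = -0.2472


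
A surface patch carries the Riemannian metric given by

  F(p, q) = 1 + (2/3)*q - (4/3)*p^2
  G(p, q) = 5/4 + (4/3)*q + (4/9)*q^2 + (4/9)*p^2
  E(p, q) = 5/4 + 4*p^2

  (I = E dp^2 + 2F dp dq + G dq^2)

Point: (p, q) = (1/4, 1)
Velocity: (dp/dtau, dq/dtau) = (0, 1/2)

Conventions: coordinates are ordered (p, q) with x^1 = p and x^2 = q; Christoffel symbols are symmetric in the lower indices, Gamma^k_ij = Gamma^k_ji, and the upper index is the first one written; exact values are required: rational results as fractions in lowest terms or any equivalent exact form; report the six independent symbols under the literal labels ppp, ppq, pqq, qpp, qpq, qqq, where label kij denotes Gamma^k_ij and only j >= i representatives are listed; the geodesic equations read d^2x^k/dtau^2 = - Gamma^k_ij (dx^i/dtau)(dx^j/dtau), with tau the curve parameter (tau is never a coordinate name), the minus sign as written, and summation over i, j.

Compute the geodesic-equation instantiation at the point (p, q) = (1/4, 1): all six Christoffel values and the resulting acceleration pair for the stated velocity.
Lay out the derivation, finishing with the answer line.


E = 3/2, F = 19/12, G = 55/18 at the point
E_p = 2, E_q = 0, F_p = -2/3, F_q = 2/3, G_p = 2/9, G_q = 20/9
EG - F^2 = 299/144;  g^inv = (144/299) * [[55/18, -19/12], [-19/12, 3/2]]
first-kind symbols [ij,l] = (1/2)(d_i g_jl + d_j g_il - d_l g_ij): [pp,p] = E_p/2 = 1, [pp,q] = F_p - E_q/2 = -2/3, [pq,p] = E_q/2 = 0, [pq,q] = G_p/2 = 1/9, [qq,p] = F_q - G_p/2 = 5/9, [qq,q] = G_q/2 = 10/9
Gamma^p_ij = (G*[ij,p] - F*[ij,q])/(EG - F^2), Gamma^q_ij = (E*[ij,q] - F*[ij,p])/(EG - F^2)
Gamma_ppp = 592/299, Gamma_ppq = -76/897, Gamma_pqq = -80/2691, Gamma_qpp = -372/299, Gamma_qpq = 24/299, Gamma_qqq = 340/897
d^2p/dtau^2 = -(Gamma_ppp*(0)^2 + 2*Gamma_ppq*(0)*(1/2) + Gamma_pqq*(1/2)^2) = 20/2691
d^2q/dtau^2 = -(Gamma_qpp*(0)^2 + 2*Gamma_qpq*(0)*(1/2) + Gamma_qqq*(1/2)^2) = -85/897

Answer: Gamma_ppp = 592/299, Gamma_ppq = -76/897, Gamma_pqq = -80/2691, Gamma_qpp = -372/299, Gamma_qpq = 24/299, Gamma_qqq = 340/897; accelerations (d^2p/dtau^2, d^2q/dtau^2) = (20/2691, -85/897)


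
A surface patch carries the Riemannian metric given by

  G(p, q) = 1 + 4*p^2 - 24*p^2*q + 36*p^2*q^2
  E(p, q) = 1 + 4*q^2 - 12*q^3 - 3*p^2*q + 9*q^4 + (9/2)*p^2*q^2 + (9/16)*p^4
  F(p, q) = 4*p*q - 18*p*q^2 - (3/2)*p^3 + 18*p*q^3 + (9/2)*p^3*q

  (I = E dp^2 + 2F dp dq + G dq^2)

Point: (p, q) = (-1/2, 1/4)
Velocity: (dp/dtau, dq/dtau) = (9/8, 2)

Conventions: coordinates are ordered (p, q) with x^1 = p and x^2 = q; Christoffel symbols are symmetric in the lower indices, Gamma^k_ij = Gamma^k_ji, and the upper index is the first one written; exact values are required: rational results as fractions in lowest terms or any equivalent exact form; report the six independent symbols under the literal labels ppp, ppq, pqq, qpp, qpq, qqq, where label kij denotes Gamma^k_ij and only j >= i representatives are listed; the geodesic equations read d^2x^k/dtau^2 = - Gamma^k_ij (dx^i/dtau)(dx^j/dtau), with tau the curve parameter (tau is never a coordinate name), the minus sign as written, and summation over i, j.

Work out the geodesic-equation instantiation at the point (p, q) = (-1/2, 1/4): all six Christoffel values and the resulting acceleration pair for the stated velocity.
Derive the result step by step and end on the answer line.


E = 65/64, F = -1/32, G = 17/16 at the point
E_p = 3/16, E_q = 1/8, F_p = -1/8, F_q = 1/4, G_p = -1/4, G_q = -3/2
EG - F^2 = 69/64;  g^inv = (64/69) * [[17/16, 1/32], [1/32, 65/64]]
first-kind symbols [ij,l] = (1/2)(d_i g_jl + d_j g_il - d_l g_ij): [pp,p] = E_p/2 = 3/32, [pp,q] = F_p - E_q/2 = -3/16, [pq,p] = E_q/2 = 1/16, [pq,q] = G_p/2 = -1/8, [qq,p] = F_q - G_p/2 = 3/8, [qq,q] = G_q/2 = -3/4
Gamma^p_ij = (G*[ij,p] - F*[ij,q])/(EG - F^2), Gamma^q_ij = (E*[ij,q] - F*[ij,p])/(EG - F^2)
Gamma_ppp = 2/23, Gamma_ppq = 4/69, Gamma_pqq = 8/23, Gamma_qpp = -4/23, Gamma_qpq = -8/69, Gamma_qqq = -16/23
d^2p/dtau^2 = -(Gamma_ppp*(9/8)^2 + 2*Gamma_ppq*(9/8)*(2) + Gamma_pqq*(2)^2) = -1297/736
d^2q/dtau^2 = -(Gamma_qpp*(9/8)^2 + 2*Gamma_qpq*(9/8)*(2) + Gamma_qqq*(2)^2) = 1297/368

Answer: Gamma_ppp = 2/23, Gamma_ppq = 4/69, Gamma_pqq = 8/23, Gamma_qpp = -4/23, Gamma_qpq = -8/69, Gamma_qqq = -16/23; accelerations (d^2p/dtau^2, d^2q/dtau^2) = (-1297/736, 1297/368)
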